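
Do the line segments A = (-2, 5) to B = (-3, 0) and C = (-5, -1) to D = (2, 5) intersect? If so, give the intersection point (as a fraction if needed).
Yes; intersection at (-82/29, 25/29) (t = 24/29 on AB, s = 9/29 on CD)

Parametrize AB as A + t(B − A) = (-2 + -1 t, 5 + -5 t) and CD as C + s(D − C) = (-5 + 7 s, -1 + 6 s). Solve the linear system for (t, s). Determinant = -29 ≠ 0, so a unique intersection of the containing lines exists. Solution: t = 24/29, s = 9/29 — both in [0, 1], so the segments cross. Intersection point: (-82/29, 25/29).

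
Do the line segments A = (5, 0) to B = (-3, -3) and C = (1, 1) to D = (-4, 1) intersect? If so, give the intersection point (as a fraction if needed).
No (intersection of containing lines falls outside at least one segment)

Parametrize and solve: t = -1/3, s = -4/3. At least one of these is outside [0, 1], so the segments do not intersect.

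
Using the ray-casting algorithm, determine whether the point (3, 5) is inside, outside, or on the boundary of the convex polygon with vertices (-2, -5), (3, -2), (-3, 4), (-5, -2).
The point (3, 5) lies strictly outside the polygon

Cast a horizontal ray to the right from the query point and count how many polygon edges it crosses (each edge strictly once or zero times, handled with the usual half-open convention). 
Parity of crossings → even ⇒ outside.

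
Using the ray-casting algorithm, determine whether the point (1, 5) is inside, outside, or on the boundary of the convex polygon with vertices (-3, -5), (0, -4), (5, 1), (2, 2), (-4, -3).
The point (1, 5) lies strictly outside the polygon

Cast a horizontal ray to the right from the query point and count how many polygon edges it crosses (each edge strictly once or zero times, handled with the usual half-open convention). 
Parity of crossings → even ⇒ outside.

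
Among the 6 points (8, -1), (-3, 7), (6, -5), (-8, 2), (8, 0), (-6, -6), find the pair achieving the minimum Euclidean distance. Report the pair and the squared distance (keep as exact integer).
Pair = ((8, -1), (8, 0)); squared distance = 1

Compute all C(6, 2) = 15 pairwise squared distances (x_i − x_j)² + (y_i − y_j)². The minimum is 1, attained by the pair ((8, -1), (8, 0)).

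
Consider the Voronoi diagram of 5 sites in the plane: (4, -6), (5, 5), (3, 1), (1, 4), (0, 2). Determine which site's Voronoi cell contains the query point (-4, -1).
Nearest site = (0, 2)

The Voronoi cell of site s contains exactly those query points closer to s than to any other site. Compute squared distances from q = (-4, -1) to each site:
  (0 − -4)² + (2 − -1)² = 25
  (1 − -4)² + (4 − -1)² = 50
  (3 − -4)² + (1 − -1)² = 53
  (4 − -4)² + (-6 − -1)² = 89
  (5 − -4)² + (5 − -1)² = 117
Minimum is attained by (0, 2), so q lies in its Voronoi cell.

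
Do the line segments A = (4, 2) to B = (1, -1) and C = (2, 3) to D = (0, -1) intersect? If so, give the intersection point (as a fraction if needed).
No (intersection of containing lines falls outside at least one segment)

Parametrize and solve: t = 5/3, s = 3/2. At least one of these is outside [0, 1], so the segments do not intersect.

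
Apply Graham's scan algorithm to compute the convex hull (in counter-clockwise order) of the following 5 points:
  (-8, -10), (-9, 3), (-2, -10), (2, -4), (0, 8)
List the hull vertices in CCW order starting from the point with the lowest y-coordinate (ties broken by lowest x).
Hull (CCW) = [(-8, -10), (-2, -10), (2, -4), (0, 8), (-9, 3)]

Graham scan procedure:
  1. Find the pivot p₀ = point with lowest y (tie → lowest x): (-8, -10).
  2. Sort the remaining points by polar angle around p₀.
  3. Walk through sorted points, maintaining a stack; pop the top while the last three entries make a non-left turn (cross product ≤ 0).
  4. Final stack is the convex hull in CCW order: (-8, -10), (-2, -10), (2, -4), (0, 8), (-9, 3).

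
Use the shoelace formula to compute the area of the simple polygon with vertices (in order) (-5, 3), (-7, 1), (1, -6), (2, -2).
Area = 63/2

Shoelace formula: Area = (1/2) |Σ_i (x_i · y_{i+1} − x_{i+1} · y_i)| (indices mod n). Compute each cross term:
  (-5)(1) − (-7)(3) = 16
  (-7)(-6) − (1)(1) = 41
  (1)(-2) − (2)(-6) = 10
  (2)(3) − (-5)(-2) = -4
Sum = 63, so (signed) Area = 63/2 = 63/2, |Area| = 63/2.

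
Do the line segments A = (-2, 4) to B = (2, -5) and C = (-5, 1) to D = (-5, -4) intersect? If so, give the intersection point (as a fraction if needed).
No (intersection of containing lines falls outside at least one segment)

Parametrize and solve: t = -3/4, s = -39/20. At least one of these is outside [0, 1], so the segments do not intersect.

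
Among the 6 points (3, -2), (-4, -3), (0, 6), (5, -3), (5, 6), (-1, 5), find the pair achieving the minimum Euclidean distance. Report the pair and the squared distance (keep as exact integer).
Pair = ((0, 6), (-1, 5)); squared distance = 2

Compute all C(6, 2) = 15 pairwise squared distances (x_i − x_j)² + (y_i − y_j)². The minimum is 2, attained by the pair ((0, 6), (-1, 5)).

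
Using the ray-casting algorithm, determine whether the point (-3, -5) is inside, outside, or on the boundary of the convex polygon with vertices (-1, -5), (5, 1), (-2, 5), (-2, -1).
The point (-3, -5) lies strictly outside the polygon

Cast a horizontal ray to the right from the query point and count how many polygon edges it crosses (each edge strictly once or zero times, handled with the usual half-open convention). 
Parity of crossings → even ⇒ outside.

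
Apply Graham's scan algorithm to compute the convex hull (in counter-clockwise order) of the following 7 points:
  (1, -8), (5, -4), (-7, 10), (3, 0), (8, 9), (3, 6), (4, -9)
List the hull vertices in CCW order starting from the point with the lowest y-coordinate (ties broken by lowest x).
Hull (CCW) = [(4, -9), (8, 9), (-7, 10), (1, -8)]

Graham scan procedure:
  1. Find the pivot p₀ = point with lowest y (tie → lowest x): (4, -9).
  2. Sort the remaining points by polar angle around p₀.
  3. Walk through sorted points, maintaining a stack; pop the top while the last three entries make a non-left turn (cross product ≤ 0).
  4. Final stack is the convex hull in CCW order: (4, -9), (8, 9), (-7, 10), (1, -8).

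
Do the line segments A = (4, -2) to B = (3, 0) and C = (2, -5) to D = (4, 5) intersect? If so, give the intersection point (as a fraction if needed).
Yes; intersection at (3, 0) (t = 1 on AB, s = 1/2 on CD)

Parametrize AB as A + t(B − A) = (4 + -1 t, -2 + 2 t) and CD as C + s(D − C) = (2 + 2 s, -5 + 10 s). Solve the linear system for (t, s). Determinant = 14 ≠ 0, so a unique intersection of the containing lines exists. Solution: t = 1, s = 1/2 — both in [0, 1], so the segments cross. Intersection point: (3, 0).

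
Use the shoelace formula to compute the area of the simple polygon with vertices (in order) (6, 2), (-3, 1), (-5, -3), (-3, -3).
Area = 22

Shoelace formula: Area = (1/2) |Σ_i (x_i · y_{i+1} − x_{i+1} · y_i)| (indices mod n). Compute each cross term:
  (6)(1) − (-3)(2) = 12
  (-3)(-3) − (-5)(1) = 14
  (-5)(-3) − (-3)(-3) = 6
  (-3)(2) − (6)(-3) = 12
Sum = 44, so (signed) Area = 44/2 = 22, |Area| = 22.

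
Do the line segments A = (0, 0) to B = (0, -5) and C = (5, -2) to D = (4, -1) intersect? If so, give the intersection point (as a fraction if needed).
No (intersection of containing lines falls outside at least one segment)

Parametrize and solve: t = -3/5, s = 5. At least one of these is outside [0, 1], so the segments do not intersect.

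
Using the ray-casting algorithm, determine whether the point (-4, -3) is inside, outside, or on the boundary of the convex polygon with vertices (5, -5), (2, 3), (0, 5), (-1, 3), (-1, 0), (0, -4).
The point (-4, -3) lies strictly outside the polygon

Cast a horizontal ray to the right from the query point and count how many polygon edges it crosses (each edge strictly once or zero times, handled with the usual half-open convention). 
Parity of crossings → even ⇒ outside.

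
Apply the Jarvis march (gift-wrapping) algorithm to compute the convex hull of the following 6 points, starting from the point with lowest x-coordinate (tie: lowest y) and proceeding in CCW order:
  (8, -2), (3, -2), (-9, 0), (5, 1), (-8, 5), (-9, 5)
Hull (CCW) = [(-9, 0), (3, -2), (8, -2), (5, 1), (-8, 5), (-9, 5)]

Jarvis march: at each step, from the current hull vertex p, select the next vertex q as the point such that every other point lies strictly to the left of (or on) the directed line p → q. (Equivalently: for every other point r, the cross product (q − p) × (r − p) ≥ 0.)
Starting point (lowest x, tie lowest y): (-9, 0). Wrap until returning to start. Resulting hull: (-9, 0), (3, -2), (8, -2), (5, 1), (-8, 5), (-9, 5).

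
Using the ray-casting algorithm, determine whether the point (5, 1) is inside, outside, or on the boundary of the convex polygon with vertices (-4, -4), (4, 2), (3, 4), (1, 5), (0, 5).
The point (5, 1) lies strictly outside the polygon

Cast a horizontal ray to the right from the query point and count how many polygon edges it crosses (each edge strictly once or zero times, handled with the usual half-open convention). 
Parity of crossings → even ⇒ outside.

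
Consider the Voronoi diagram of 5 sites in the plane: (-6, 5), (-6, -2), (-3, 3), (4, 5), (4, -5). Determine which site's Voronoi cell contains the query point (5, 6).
Nearest site = (4, 5)

The Voronoi cell of site s contains exactly those query points closer to s than to any other site. Compute squared distances from q = (5, 6) to each site:
  (4 − 5)² + (5 − 6)² = 2
  (-3 − 5)² + (3 − 6)² = 73
  (-6 − 5)² + (5 − 6)² = 122
  (4 − 5)² + (-5 − 6)² = 122
  (-6 − 5)² + (-2 − 6)² = 185
Minimum is attained by (4, 5), so q lies in its Voronoi cell.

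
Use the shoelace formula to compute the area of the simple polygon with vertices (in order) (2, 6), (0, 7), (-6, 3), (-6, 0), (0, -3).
Area = 49

Shoelace formula: Area = (1/2) |Σ_i (x_i · y_{i+1} − x_{i+1} · y_i)| (indices mod n). Compute each cross term:
  (2)(7) − (0)(6) = 14
  (0)(3) − (-6)(7) = 42
  (-6)(0) − (-6)(3) = 18
  (-6)(-3) − (0)(0) = 18
  (0)(6) − (2)(-3) = 6
Sum = 98, so (signed) Area = 98/2 = 49, |Area| = 49.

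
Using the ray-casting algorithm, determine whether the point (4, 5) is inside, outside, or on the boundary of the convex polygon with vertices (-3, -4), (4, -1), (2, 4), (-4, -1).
The point (4, 5) lies strictly outside the polygon

Cast a horizontal ray to the right from the query point and count how many polygon edges it crosses (each edge strictly once or zero times, handled with the usual half-open convention). 
Parity of crossings → even ⇒ outside.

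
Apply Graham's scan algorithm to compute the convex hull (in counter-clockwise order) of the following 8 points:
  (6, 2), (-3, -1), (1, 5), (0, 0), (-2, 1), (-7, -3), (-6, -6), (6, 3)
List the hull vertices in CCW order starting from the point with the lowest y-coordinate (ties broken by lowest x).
Hull (CCW) = [(-6, -6), (6, 2), (6, 3), (1, 5), (-7, -3)]

Graham scan procedure:
  1. Find the pivot p₀ = point with lowest y (tie → lowest x): (-6, -6).
  2. Sort the remaining points by polar angle around p₀.
  3. Walk through sorted points, maintaining a stack; pop the top while the last three entries make a non-left turn (cross product ≤ 0).
  4. Final stack is the convex hull in CCW order: (-6, -6), (6, 2), (6, 3), (1, 5), (-7, -3).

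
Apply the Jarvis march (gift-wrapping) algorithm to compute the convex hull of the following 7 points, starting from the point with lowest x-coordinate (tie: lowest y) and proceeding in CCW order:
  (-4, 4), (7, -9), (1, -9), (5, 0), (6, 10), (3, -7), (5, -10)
Hull (CCW) = [(-4, 4), (1, -9), (5, -10), (7, -9), (6, 10)]

Jarvis march: at each step, from the current hull vertex p, select the next vertex q as the point such that every other point lies strictly to the left of (or on) the directed line p → q. (Equivalently: for every other point r, the cross product (q − p) × (r − p) ≥ 0.)
Starting point (lowest x, tie lowest y): (-4, 4). Wrap until returning to start. Resulting hull: (-4, 4), (1, -9), (5, -10), (7, -9), (6, 10).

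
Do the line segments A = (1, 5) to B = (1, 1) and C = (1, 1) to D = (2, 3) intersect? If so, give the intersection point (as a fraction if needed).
Yes; intersection at (1, 1) (t = 1 on AB, s = 0 on CD)

Parametrize AB as A + t(B − A) = (1 + 0 t, 5 + -4 t) and CD as C + s(D − C) = (1 + 1 s, 1 + 2 s). Solve the linear system for (t, s). Determinant = -4 ≠ 0, so a unique intersection of the containing lines exists. Solution: t = 1, s = 0 — both in [0, 1], so the segments cross. Intersection point: (1, 1).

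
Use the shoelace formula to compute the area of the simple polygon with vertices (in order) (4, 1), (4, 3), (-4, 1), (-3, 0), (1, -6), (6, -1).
Area = 45

Shoelace formula: Area = (1/2) |Σ_i (x_i · y_{i+1} − x_{i+1} · y_i)| (indices mod n). Compute each cross term:
  (4)(3) − (4)(1) = 8
  (4)(1) − (-4)(3) = 16
  (-4)(0) − (-3)(1) = 3
  (-3)(-6) − (1)(0) = 18
  (1)(-1) − (6)(-6) = 35
  (6)(1) − (4)(-1) = 10
Sum = 90, so (signed) Area = 90/2 = 45, |Area| = 45.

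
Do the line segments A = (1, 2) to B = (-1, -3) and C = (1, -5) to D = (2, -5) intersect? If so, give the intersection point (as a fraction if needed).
No (intersection of containing lines falls outside at least one segment)

Parametrize and solve: t = 7/5, s = -14/5. At least one of these is outside [0, 1], so the segments do not intersect.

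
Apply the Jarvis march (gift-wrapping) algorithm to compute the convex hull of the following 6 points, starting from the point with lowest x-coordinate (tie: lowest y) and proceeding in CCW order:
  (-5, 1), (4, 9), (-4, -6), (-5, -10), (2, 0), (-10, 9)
Hull (CCW) = [(-10, 9), (-5, -10), (2, 0), (4, 9)]

Jarvis march: at each step, from the current hull vertex p, select the next vertex q as the point such that every other point lies strictly to the left of (or on) the directed line p → q. (Equivalently: for every other point r, the cross product (q − p) × (r − p) ≥ 0.)
Starting point (lowest x, tie lowest y): (-10, 9). Wrap until returning to start. Resulting hull: (-10, 9), (-5, -10), (2, 0), (4, 9).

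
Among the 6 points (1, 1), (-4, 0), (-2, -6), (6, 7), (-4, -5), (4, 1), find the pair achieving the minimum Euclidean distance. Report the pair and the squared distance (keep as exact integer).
Pair = ((-2, -6), (-4, -5)); squared distance = 5

Compute all C(6, 2) = 15 pairwise squared distances (x_i − x_j)² + (y_i − y_j)². The minimum is 5, attained by the pair ((-2, -6), (-4, -5)).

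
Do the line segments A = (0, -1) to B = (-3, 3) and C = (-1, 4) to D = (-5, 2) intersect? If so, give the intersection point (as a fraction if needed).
Yes; intersection at (-3, 3) (t = 1 on AB, s = 1/2 on CD)

Parametrize AB as A + t(B − A) = (0 + -3 t, -1 + 4 t) and CD as C + s(D − C) = (-1 + -4 s, 4 + -2 s). Solve the linear system for (t, s). Determinant = -22 ≠ 0, so a unique intersection of the containing lines exists. Solution: t = 1, s = 1/2 — both in [0, 1], so the segments cross. Intersection point: (-3, 3).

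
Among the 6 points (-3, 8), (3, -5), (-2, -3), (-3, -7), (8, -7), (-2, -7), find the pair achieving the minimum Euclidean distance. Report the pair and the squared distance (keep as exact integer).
Pair = ((-3, -7), (-2, -7)); squared distance = 1

Compute all C(6, 2) = 15 pairwise squared distances (x_i − x_j)² + (y_i − y_j)². The minimum is 1, attained by the pair ((-3, -7), (-2, -7)).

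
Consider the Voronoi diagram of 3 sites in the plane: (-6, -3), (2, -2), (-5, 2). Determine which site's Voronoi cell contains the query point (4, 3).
Nearest site = (2, -2)

The Voronoi cell of site s contains exactly those query points closer to s than to any other site. Compute squared distances from q = (4, 3) to each site:
  (2 − 4)² + (-2 − 3)² = 29
  (-5 − 4)² + (2 − 3)² = 82
  (-6 − 4)² + (-3 − 3)² = 136
Minimum is attained by (2, -2), so q lies in its Voronoi cell.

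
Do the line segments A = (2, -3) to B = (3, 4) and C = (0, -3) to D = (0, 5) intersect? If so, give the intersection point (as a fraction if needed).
No (intersection of containing lines falls outside at least one segment)

Parametrize and solve: t = -2, s = -7/4. At least one of these is outside [0, 1], so the segments do not intersect.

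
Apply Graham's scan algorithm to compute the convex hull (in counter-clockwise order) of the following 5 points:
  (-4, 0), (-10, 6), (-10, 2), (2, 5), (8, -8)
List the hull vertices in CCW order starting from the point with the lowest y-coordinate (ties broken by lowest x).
Hull (CCW) = [(8, -8), (2, 5), (-10, 6), (-10, 2)]

Graham scan procedure:
  1. Find the pivot p₀ = point with lowest y (tie → lowest x): (8, -8).
  2. Sort the remaining points by polar angle around p₀.
  3. Walk through sorted points, maintaining a stack; pop the top while the last three entries make a non-left turn (cross product ≤ 0).
  4. Final stack is the convex hull in CCW order: (8, -8), (2, 5), (-10, 6), (-10, 2).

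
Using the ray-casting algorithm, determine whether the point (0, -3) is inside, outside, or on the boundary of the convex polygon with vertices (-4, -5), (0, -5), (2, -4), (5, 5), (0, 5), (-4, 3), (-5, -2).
The point (0, -3) lies strictly inside the polygon

Cast a horizontal ray to the right from the query point and count how many polygon edges it crosses (each edge strictly once or zero times, handled with the usual half-open convention). 
Parity of crossings → odd ⇒ inside.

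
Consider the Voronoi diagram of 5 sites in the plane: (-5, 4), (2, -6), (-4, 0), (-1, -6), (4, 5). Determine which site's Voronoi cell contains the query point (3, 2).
Nearest site = (4, 5)

The Voronoi cell of site s contains exactly those query points closer to s than to any other site. Compute squared distances from q = (3, 2) to each site:
  (4 − 3)² + (5 − 2)² = 10
  (-4 − 3)² + (0 − 2)² = 53
  (2 − 3)² + (-6 − 2)² = 65
  (-5 − 3)² + (4 − 2)² = 68
  (-1 − 3)² + (-6 − 2)² = 80
Minimum is attained by (4, 5), so q lies in its Voronoi cell.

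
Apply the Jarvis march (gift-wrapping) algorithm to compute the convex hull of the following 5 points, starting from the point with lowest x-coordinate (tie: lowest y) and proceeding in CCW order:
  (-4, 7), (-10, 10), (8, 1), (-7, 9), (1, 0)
Hull (CCW) = [(-10, 10), (1, 0), (8, 1), (-7, 9)]

Jarvis march: at each step, from the current hull vertex p, select the next vertex q as the point such that every other point lies strictly to the left of (or on) the directed line p → q. (Equivalently: for every other point r, the cross product (q − p) × (r − p) ≥ 0.)
Starting point (lowest x, tie lowest y): (-10, 10). Wrap until returning to start. Resulting hull: (-10, 10), (1, 0), (8, 1), (-7, 9).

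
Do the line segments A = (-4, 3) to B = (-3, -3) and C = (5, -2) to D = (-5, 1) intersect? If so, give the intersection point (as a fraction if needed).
Yes; intersection at (-205/57, 11/19) (t = 23/57 on AB, s = 49/57 on CD)

Parametrize AB as A + t(B − A) = (-4 + 1 t, 3 + -6 t) and CD as C + s(D − C) = (5 + -10 s, -2 + 3 s). Solve the linear system for (t, s). Determinant = 57 ≠ 0, so a unique intersection of the containing lines exists. Solution: t = 23/57, s = 49/57 — both in [0, 1], so the segments cross. Intersection point: (-205/57, 11/19).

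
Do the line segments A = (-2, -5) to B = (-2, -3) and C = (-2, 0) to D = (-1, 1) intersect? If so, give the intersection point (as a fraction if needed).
No (intersection of containing lines falls outside at least one segment)

Parametrize and solve: t = 5/2, s = 0. At least one of these is outside [0, 1], so the segments do not intersect.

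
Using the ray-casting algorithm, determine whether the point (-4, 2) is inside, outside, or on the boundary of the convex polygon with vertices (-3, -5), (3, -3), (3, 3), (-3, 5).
The point (-4, 2) lies strictly outside the polygon

Cast a horizontal ray to the right from the query point and count how many polygon edges it crosses (each edge strictly once or zero times, handled with the usual half-open convention). 
Parity of crossings → even ⇒ outside.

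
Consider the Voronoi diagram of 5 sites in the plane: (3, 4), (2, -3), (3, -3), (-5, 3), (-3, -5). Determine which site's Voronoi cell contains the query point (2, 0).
Nearest site = (2, -3)

The Voronoi cell of site s contains exactly those query points closer to s than to any other site. Compute squared distances from q = (2, 0) to each site:
  (2 − 2)² + (-3 − 0)² = 9
  (3 − 2)² + (-3 − 0)² = 10
  (3 − 2)² + (4 − 0)² = 17
  (-3 − 2)² + (-5 − 0)² = 50
  (-5 − 2)² + (3 − 0)² = 58
Minimum is attained by (2, -3), so q lies in its Voronoi cell.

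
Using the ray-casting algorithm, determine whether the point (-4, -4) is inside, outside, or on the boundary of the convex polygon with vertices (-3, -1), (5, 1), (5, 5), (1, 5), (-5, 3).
The point (-4, -4) lies strictly outside the polygon

Cast a horizontal ray to the right from the query point and count how many polygon edges it crosses (each edge strictly once or zero times, handled with the usual half-open convention). 
Parity of crossings → even ⇒ outside.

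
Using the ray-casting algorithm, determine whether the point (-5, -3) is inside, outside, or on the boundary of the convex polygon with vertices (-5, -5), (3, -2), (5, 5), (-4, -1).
The point (-5, -3) lies strictly outside the polygon

Cast a horizontal ray to the right from the query point and count how many polygon edges it crosses (each edge strictly once or zero times, handled with the usual half-open convention). 
Parity of crossings → even ⇒ outside.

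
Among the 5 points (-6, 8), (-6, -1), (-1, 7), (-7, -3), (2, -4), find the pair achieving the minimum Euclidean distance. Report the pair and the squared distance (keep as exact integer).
Pair = ((-6, -1), (-7, -3)); squared distance = 5

Compute all C(5, 2) = 10 pairwise squared distances (x_i − x_j)² + (y_i − y_j)². The minimum is 5, attained by the pair ((-6, -1), (-7, -3)).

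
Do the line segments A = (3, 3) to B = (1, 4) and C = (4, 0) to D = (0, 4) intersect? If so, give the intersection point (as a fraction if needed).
No (intersection of containing lines falls outside at least one segment)

Parametrize and solve: t = 2, s = 5/4. At least one of these is outside [0, 1], so the segments do not intersect.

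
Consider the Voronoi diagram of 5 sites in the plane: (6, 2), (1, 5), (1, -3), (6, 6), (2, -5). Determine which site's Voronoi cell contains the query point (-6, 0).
Nearest site = (1, -3)

The Voronoi cell of site s contains exactly those query points closer to s than to any other site. Compute squared distances from q = (-6, 0) to each site:
  (1 − -6)² + (-3 − 0)² = 58
  (1 − -6)² + (5 − 0)² = 74
  (2 − -6)² + (-5 − 0)² = 89
  (6 − -6)² + (2 − 0)² = 148
  (6 − -6)² + (6 − 0)² = 180
Minimum is attained by (1, -3), so q lies in its Voronoi cell.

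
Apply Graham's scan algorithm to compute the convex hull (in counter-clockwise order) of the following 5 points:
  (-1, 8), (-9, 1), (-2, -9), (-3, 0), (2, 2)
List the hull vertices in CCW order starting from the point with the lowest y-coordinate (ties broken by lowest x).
Hull (CCW) = [(-2, -9), (2, 2), (-1, 8), (-9, 1)]

Graham scan procedure:
  1. Find the pivot p₀ = point with lowest y (tie → lowest x): (-2, -9).
  2. Sort the remaining points by polar angle around p₀.
  3. Walk through sorted points, maintaining a stack; pop the top while the last three entries make a non-left turn (cross product ≤ 0).
  4. Final stack is the convex hull in CCW order: (-2, -9), (2, 2), (-1, 8), (-9, 1).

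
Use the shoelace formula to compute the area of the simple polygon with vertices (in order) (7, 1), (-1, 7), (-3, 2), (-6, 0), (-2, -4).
Area = 131/2

Shoelace formula: Area = (1/2) |Σ_i (x_i · y_{i+1} − x_{i+1} · y_i)| (indices mod n). Compute each cross term:
  (7)(7) − (-1)(1) = 50
  (-1)(2) − (-3)(7) = 19
  (-3)(0) − (-6)(2) = 12
  (-6)(-4) − (-2)(0) = 24
  (-2)(1) − (7)(-4) = 26
Sum = 131, so (signed) Area = 131/2 = 131/2, |Area| = 131/2.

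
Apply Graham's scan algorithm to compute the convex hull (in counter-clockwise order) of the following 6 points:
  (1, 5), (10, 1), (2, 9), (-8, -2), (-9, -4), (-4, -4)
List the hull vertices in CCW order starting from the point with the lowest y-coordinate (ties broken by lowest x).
Hull (CCW) = [(-9, -4), (-4, -4), (10, 1), (2, 9), (-8, -2)]

Graham scan procedure:
  1. Find the pivot p₀ = point with lowest y (tie → lowest x): (-9, -4).
  2. Sort the remaining points by polar angle around p₀.
  3. Walk through sorted points, maintaining a stack; pop the top while the last three entries make a non-left turn (cross product ≤ 0).
  4. Final stack is the convex hull in CCW order: (-9, -4), (-4, -4), (10, 1), (2, 9), (-8, -2).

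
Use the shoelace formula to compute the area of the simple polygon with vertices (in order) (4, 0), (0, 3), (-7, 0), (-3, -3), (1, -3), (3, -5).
Area = 45

Shoelace formula: Area = (1/2) |Σ_i (x_i · y_{i+1} − x_{i+1} · y_i)| (indices mod n). Compute each cross term:
  (4)(3) − (0)(0) = 12
  (0)(0) − (-7)(3) = 21
  (-7)(-3) − (-3)(0) = 21
  (-3)(-3) − (1)(-3) = 12
  (1)(-5) − (3)(-3) = 4
  (3)(0) − (4)(-5) = 20
Sum = 90, so (signed) Area = 90/2 = 45, |Area| = 45.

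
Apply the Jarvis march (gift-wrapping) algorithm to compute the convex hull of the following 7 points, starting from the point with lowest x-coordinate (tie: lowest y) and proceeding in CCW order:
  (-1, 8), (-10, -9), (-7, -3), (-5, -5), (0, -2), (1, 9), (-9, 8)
Hull (CCW) = [(-10, -9), (0, -2), (1, 9), (-9, 8)]

Jarvis march: at each step, from the current hull vertex p, select the next vertex q as the point such that every other point lies strictly to the left of (or on) the directed line p → q. (Equivalently: for every other point r, the cross product (q − p) × (r − p) ≥ 0.)
Starting point (lowest x, tie lowest y): (-10, -9). Wrap until returning to start. Resulting hull: (-10, -9), (0, -2), (1, 9), (-9, 8).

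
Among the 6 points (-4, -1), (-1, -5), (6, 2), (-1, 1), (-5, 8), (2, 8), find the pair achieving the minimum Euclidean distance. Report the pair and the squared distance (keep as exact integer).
Pair = ((-4, -1), (-1, 1)); squared distance = 13

Compute all C(6, 2) = 15 pairwise squared distances (x_i − x_j)² + (y_i − y_j)². The minimum is 13, attained by the pair ((-4, -1), (-1, 1)).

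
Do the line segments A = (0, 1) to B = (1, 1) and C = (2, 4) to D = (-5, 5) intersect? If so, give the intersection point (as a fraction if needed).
No (intersection of containing lines falls outside at least one segment)

Parametrize and solve: t = 23, s = -3. At least one of these is outside [0, 1], so the segments do not intersect.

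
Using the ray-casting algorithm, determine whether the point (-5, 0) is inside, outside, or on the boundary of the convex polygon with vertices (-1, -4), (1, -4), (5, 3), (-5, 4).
The point (-5, 0) lies strictly outside the polygon

Cast a horizontal ray to the right from the query point and count how many polygon edges it crosses (each edge strictly once or zero times, handled with the usual half-open convention). 
Parity of crossings → even ⇒ outside.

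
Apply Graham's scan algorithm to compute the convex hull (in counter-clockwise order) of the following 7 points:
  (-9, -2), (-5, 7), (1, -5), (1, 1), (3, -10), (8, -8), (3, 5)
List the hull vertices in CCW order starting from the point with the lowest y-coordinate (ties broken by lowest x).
Hull (CCW) = [(3, -10), (8, -8), (3, 5), (-5, 7), (-9, -2)]

Graham scan procedure:
  1. Find the pivot p₀ = point with lowest y (tie → lowest x): (3, -10).
  2. Sort the remaining points by polar angle around p₀.
  3. Walk through sorted points, maintaining a stack; pop the top while the last three entries make a non-left turn (cross product ≤ 0).
  4. Final stack is the convex hull in CCW order: (3, -10), (8, -8), (3, 5), (-5, 7), (-9, -2).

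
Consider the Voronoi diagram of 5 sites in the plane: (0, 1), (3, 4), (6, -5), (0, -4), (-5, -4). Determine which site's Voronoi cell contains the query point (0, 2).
Nearest site = (0, 1)

The Voronoi cell of site s contains exactly those query points closer to s than to any other site. Compute squared distances from q = (0, 2) to each site:
  (0 − 0)² + (1 − 2)² = 1
  (3 − 0)² + (4 − 2)² = 13
  (0 − 0)² + (-4 − 2)² = 36
  (-5 − 0)² + (-4 − 2)² = 61
  (6 − 0)² + (-5 − 2)² = 85
Minimum is attained by (0, 1), so q lies in its Voronoi cell.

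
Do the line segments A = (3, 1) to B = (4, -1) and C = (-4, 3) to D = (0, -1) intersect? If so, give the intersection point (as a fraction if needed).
No (intersection of containing lines falls outside at least one segment)

Parametrize and solve: t = 5, s = 3. At least one of these is outside [0, 1], so the segments do not intersect.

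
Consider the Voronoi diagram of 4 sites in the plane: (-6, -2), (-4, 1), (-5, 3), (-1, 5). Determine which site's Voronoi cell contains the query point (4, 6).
Nearest site = (-1, 5)

The Voronoi cell of site s contains exactly those query points closer to s than to any other site. Compute squared distances from q = (4, 6) to each site:
  (-1 − 4)² + (5 − 6)² = 26
  (-4 − 4)² + (1 − 6)² = 89
  (-5 − 4)² + (3 − 6)² = 90
  (-6 − 4)² + (-2 − 6)² = 164
Minimum is attained by (-1, 5), so q lies in its Voronoi cell.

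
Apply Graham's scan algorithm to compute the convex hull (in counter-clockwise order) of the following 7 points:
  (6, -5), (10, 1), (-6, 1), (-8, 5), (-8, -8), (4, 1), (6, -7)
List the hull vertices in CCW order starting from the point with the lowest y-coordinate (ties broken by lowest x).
Hull (CCW) = [(-8, -8), (6, -7), (10, 1), (-8, 5)]

Graham scan procedure:
  1. Find the pivot p₀ = point with lowest y (tie → lowest x): (-8, -8).
  2. Sort the remaining points by polar angle around p₀.
  3. Walk through sorted points, maintaining a stack; pop the top while the last three entries make a non-left turn (cross product ≤ 0).
  4. Final stack is the convex hull in CCW order: (-8, -8), (6, -7), (10, 1), (-8, 5).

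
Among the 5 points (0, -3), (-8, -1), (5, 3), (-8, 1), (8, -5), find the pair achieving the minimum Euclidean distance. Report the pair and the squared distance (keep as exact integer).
Pair = ((-8, -1), (-8, 1)); squared distance = 4

Compute all C(5, 2) = 10 pairwise squared distances (x_i − x_j)² + (y_i − y_j)². The minimum is 4, attained by the pair ((-8, -1), (-8, 1)).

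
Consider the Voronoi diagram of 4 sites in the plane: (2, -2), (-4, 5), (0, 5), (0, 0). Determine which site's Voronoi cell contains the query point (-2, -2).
Nearest site = (0, 0)

The Voronoi cell of site s contains exactly those query points closer to s than to any other site. Compute squared distances from q = (-2, -2) to each site:
  (0 − -2)² + (0 − -2)² = 8
  (2 − -2)² + (-2 − -2)² = 16
  (-4 − -2)² + (5 − -2)² = 53
  (0 − -2)² + (5 − -2)² = 53
Minimum is attained by (0, 0), so q lies in its Voronoi cell.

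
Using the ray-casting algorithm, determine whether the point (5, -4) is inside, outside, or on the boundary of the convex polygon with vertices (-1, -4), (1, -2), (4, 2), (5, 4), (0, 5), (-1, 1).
The point (5, -4) lies strictly outside the polygon

Cast a horizontal ray to the right from the query point and count how many polygon edges it crosses (each edge strictly once or zero times, handled with the usual half-open convention). 
Parity of crossings → even ⇒ outside.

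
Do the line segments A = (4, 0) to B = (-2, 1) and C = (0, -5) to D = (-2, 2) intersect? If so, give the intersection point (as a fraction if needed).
Yes; intersection at (-17/10, 19/20) (t = 19/20 on AB, s = 17/20 on CD)

Parametrize AB as A + t(B − A) = (4 + -6 t, 0 + 1 t) and CD as C + s(D − C) = (0 + -2 s, -5 + 7 s). Solve the linear system for (t, s). Determinant = 40 ≠ 0, so a unique intersection of the containing lines exists. Solution: t = 19/20, s = 17/20 — both in [0, 1], so the segments cross. Intersection point: (-17/10, 19/20).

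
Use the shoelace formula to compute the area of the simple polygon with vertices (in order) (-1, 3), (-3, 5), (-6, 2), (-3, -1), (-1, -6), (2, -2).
Area = 75/2

Shoelace formula: Area = (1/2) |Σ_i (x_i · y_{i+1} − x_{i+1} · y_i)| (indices mod n). Compute each cross term:
  (-1)(5) − (-3)(3) = 4
  (-3)(2) − (-6)(5) = 24
  (-6)(-1) − (-3)(2) = 12
  (-3)(-6) − (-1)(-1) = 17
  (-1)(-2) − (2)(-6) = 14
  (2)(3) − (-1)(-2) = 4
Sum = 75, so (signed) Area = 75/2 = 75/2, |Area| = 75/2.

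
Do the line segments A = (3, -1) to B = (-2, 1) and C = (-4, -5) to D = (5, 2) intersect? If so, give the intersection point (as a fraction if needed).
Yes; intersection at (94/53, -27/53) (t = 13/53 on AB, s = 34/53 on CD)

Parametrize AB as A + t(B − A) = (3 + -5 t, -1 + 2 t) and CD as C + s(D − C) = (-4 + 9 s, -5 + 7 s). Solve the linear system for (t, s). Determinant = 53 ≠ 0, so a unique intersection of the containing lines exists. Solution: t = 13/53, s = 34/53 — both in [0, 1], so the segments cross. Intersection point: (94/53, -27/53).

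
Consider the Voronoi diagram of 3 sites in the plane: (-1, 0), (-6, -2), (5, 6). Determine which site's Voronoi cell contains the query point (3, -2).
Nearest site = (-1, 0)

The Voronoi cell of site s contains exactly those query points closer to s than to any other site. Compute squared distances from q = (3, -2) to each site:
  (-1 − 3)² + (0 − -2)² = 20
  (5 − 3)² + (6 − -2)² = 68
  (-6 − 3)² + (-2 − -2)² = 81
Minimum is attained by (-1, 0), so q lies in its Voronoi cell.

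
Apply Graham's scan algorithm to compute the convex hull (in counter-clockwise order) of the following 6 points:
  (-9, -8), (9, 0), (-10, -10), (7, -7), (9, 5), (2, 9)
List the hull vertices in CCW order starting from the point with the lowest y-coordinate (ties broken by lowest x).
Hull (CCW) = [(-10, -10), (7, -7), (9, 0), (9, 5), (2, 9), (-9, -8)]

Graham scan procedure:
  1. Find the pivot p₀ = point with lowest y (tie → lowest x): (-10, -10).
  2. Sort the remaining points by polar angle around p₀.
  3. Walk through sorted points, maintaining a stack; pop the top while the last three entries make a non-left turn (cross product ≤ 0).
  4. Final stack is the convex hull in CCW order: (-10, -10), (7, -7), (9, 0), (9, 5), (2, 9), (-9, -8).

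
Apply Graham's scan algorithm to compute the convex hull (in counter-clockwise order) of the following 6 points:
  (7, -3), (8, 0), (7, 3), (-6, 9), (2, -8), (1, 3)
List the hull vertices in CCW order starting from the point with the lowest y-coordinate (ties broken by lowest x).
Hull (CCW) = [(2, -8), (7, -3), (8, 0), (7, 3), (-6, 9)]

Graham scan procedure:
  1. Find the pivot p₀ = point with lowest y (tie → lowest x): (2, -8).
  2. Sort the remaining points by polar angle around p₀.
  3. Walk through sorted points, maintaining a stack; pop the top while the last three entries make a non-left turn (cross product ≤ 0).
  4. Final stack is the convex hull in CCW order: (2, -8), (7, -3), (8, 0), (7, 3), (-6, 9).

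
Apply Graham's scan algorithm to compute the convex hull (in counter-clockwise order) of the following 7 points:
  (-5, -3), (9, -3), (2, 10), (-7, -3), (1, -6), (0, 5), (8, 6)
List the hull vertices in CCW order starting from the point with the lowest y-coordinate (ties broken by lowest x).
Hull (CCW) = [(1, -6), (9, -3), (8, 6), (2, 10), (-7, -3)]

Graham scan procedure:
  1. Find the pivot p₀ = point with lowest y (tie → lowest x): (1, -6).
  2. Sort the remaining points by polar angle around p₀.
  3. Walk through sorted points, maintaining a stack; pop the top while the last three entries make a non-left turn (cross product ≤ 0).
  4. Final stack is the convex hull in CCW order: (1, -6), (9, -3), (8, 6), (2, 10), (-7, -3).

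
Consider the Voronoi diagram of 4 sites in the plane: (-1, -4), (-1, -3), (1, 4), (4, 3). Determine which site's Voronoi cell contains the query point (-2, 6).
Nearest site = (1, 4)

The Voronoi cell of site s contains exactly those query points closer to s than to any other site. Compute squared distances from q = (-2, 6) to each site:
  (1 − -2)² + (4 − 6)² = 13
  (4 − -2)² + (3 − 6)² = 45
  (-1 − -2)² + (-3 − 6)² = 82
  (-1 − -2)² + (-4 − 6)² = 101
Minimum is attained by (1, 4), so q lies in its Voronoi cell.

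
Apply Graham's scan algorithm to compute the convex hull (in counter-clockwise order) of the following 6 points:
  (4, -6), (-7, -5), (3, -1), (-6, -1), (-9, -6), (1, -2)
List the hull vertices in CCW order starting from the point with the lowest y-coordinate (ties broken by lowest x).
Hull (CCW) = [(-9, -6), (4, -6), (3, -1), (-6, -1)]

Graham scan procedure:
  1. Find the pivot p₀ = point with lowest y (tie → lowest x): (-9, -6).
  2. Sort the remaining points by polar angle around p₀.
  3. Walk through sorted points, maintaining a stack; pop the top while the last three entries make a non-left turn (cross product ≤ 0).
  4. Final stack is the convex hull in CCW order: (-9, -6), (4, -6), (3, -1), (-6, -1).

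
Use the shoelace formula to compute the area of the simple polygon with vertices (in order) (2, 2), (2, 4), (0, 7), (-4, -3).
Area = 22

Shoelace formula: Area = (1/2) |Σ_i (x_i · y_{i+1} − x_{i+1} · y_i)| (indices mod n). Compute each cross term:
  (2)(4) − (2)(2) = 4
  (2)(7) − (0)(4) = 14
  (0)(-3) − (-4)(7) = 28
  (-4)(2) − (2)(-3) = -2
Sum = 44, so (signed) Area = 44/2 = 22, |Area| = 22.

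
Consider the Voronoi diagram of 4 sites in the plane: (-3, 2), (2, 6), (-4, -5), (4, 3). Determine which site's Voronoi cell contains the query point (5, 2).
Nearest site = (4, 3)

The Voronoi cell of site s contains exactly those query points closer to s than to any other site. Compute squared distances from q = (5, 2) to each site:
  (4 − 5)² + (3 − 2)² = 2
  (2 − 5)² + (6 − 2)² = 25
  (-3 − 5)² + (2 − 2)² = 64
  (-4 − 5)² + (-5 − 2)² = 130
Minimum is attained by (4, 3), so q lies in its Voronoi cell.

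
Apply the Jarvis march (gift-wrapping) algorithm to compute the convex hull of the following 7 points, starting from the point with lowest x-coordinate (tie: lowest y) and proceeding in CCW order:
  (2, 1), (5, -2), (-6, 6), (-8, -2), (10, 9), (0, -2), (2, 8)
Hull (CCW) = [(-8, -2), (5, -2), (10, 9), (2, 8), (-6, 6)]

Jarvis march: at each step, from the current hull vertex p, select the next vertex q as the point such that every other point lies strictly to the left of (or on) the directed line p → q. (Equivalently: for every other point r, the cross product (q − p) × (r − p) ≥ 0.)
Starting point (lowest x, tie lowest y): (-8, -2). Wrap until returning to start. Resulting hull: (-8, -2), (5, -2), (10, 9), (2, 8), (-6, 6).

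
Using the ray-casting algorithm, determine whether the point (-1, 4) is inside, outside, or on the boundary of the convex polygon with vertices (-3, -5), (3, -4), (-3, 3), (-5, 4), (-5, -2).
The point (-1, 4) lies strictly outside the polygon

Cast a horizontal ray to the right from the query point and count how many polygon edges it crosses (each edge strictly once or zero times, handled with the usual half-open convention). 
Parity of crossings → even ⇒ outside.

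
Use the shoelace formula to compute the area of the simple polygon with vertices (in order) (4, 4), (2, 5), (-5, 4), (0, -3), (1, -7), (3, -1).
Area = 99/2

Shoelace formula: Area = (1/2) |Σ_i (x_i · y_{i+1} − x_{i+1} · y_i)| (indices mod n). Compute each cross term:
  (4)(5) − (2)(4) = 12
  (2)(4) − (-5)(5) = 33
  (-5)(-3) − (0)(4) = 15
  (0)(-7) − (1)(-3) = 3
  (1)(-1) − (3)(-7) = 20
  (3)(4) − (4)(-1) = 16
Sum = 99, so (signed) Area = 99/2 = 99/2, |Area| = 99/2.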